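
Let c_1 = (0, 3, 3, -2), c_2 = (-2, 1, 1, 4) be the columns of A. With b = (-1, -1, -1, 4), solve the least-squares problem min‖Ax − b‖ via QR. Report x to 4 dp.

x = (-0.5750, 0.6750)

e_1 = c_1/‖c_1‖ = (0, 3, 3, -2)/4.6904 = (0.0000, 0.6396, 0.6396, -0.4264).
r_{12} = e_1·c_2 = -0.4264.
u_2 = c_2 + 0.4264·e_1 = (-2.0000, 1.2727, 1.2727, 3.8182).
‖u_2‖ = 4.6710, so e_2 = (-0.4282, 0.2725, 0.2725, 0.8174).
Qᵀb = (-2.9848, 3.1529).
Back-substitute: x_2 = 3.1529/4.6710 = 0.6750.
x_1 = (-2.9848 + 0.4264·0.6750)/4.6904 = -0.5750.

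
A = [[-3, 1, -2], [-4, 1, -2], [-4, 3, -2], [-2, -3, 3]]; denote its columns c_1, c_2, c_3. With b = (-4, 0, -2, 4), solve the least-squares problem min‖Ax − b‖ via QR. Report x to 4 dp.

e_1 = c_1/‖c_1‖ = (-3, -4, -4, -2)/6.7082 = (-0.4472, -0.5963, -0.5963, -0.2981).
r_{12} = e_1·c_2 = -1.9379.
u_2 = c_2 + 1.9379·e_1 = (0.1333, -0.1556, 1.8444, -3.5778).
‖u_2‖ = 4.0304, so e_2 = (0.0331, -0.0386, 0.4576, -0.8877).
r_{13} = e_1·c_3 = 2.3851; r_{23} = e_2·c_3 = -3.5673.
u_3 = c_3 − 2.3851·e_1 + 3.5673·e_2 = (-0.8153, -0.7155, 1.0547, 0.5445).
‖u_3‖ = 1.6079, so e_3 = (-0.5071, -0.4450, 0.6559, 0.3386).
Qᵀb = (1.7889, -4.5983, 2.0708).
Back-substitute: x_3 = 2.0708/1.6079 = 1.2878.
x_2 = (-4.5983 + 3.5673·1.2878)/4.0304 = -0.0011.
x_1 = (1.7889 + 1.9379·(-0.0011) − 2.3851·1.2878)/6.7082 = -0.1915.

x = (-0.1915, -0.0011, 1.2878)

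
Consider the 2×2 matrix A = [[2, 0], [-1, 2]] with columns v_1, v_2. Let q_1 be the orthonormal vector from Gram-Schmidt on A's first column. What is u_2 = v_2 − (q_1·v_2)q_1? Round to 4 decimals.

v_1 = (2, -1); ‖v_1‖ = 2.2361, so q_1 = (0.8944, -0.4472).
q_1·v_2 = 0.8944·0 + (-0.4472)·2 = -0.8944.
u_2 = v_2 + 0.8944·q_1 = (0.8000, 1.6000).

u_2 = (0.8000, 1.6000)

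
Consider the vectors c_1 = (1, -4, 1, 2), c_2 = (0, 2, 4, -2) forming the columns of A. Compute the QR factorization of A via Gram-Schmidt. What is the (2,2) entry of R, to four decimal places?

c_1 = (1, -4, 1, 2); ‖c_1‖ = 4.6904, so q_1 = (0.2132, -0.8528, 0.2132, 0.4264).
q_1·c_2 = 0.2132·0 + (-0.8528)·2 + 0.2132·4 + 0.4264·(-2) = -1.7056.
u_2 = c_2 + 1.7056·q_1 = (0.3636, 0.5455, 4.3636, -1.2727).
r_{22} = ‖u_2‖ = 4.5925.

r_{22} = 4.5925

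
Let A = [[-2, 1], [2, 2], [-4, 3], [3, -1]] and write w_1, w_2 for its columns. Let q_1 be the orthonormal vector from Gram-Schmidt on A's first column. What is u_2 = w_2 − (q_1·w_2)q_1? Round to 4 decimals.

w_1 = (-2, 2, -4, 3); ‖w_1‖ = 5.7446, so q_1 = (-0.3482, 0.3482, -0.6963, 0.5222).
q_1·w_2 = (-0.3482)·1 + 0.3482·2 + (-0.6963)·3 + 0.5222·(-1) = -2.2630.
u_2 = w_2 + 2.2630·q_1 = (0.2121, 2.7879, 1.4242, 0.1818).

u_2 = (0.2121, 2.7879, 1.4242, 0.1818)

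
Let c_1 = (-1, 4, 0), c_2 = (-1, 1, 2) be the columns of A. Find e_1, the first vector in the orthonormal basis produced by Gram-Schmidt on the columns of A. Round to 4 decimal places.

e_1 = (-0.2425, 0.9701, 0.0000)

c_1 = (-1, 4, 0); ‖c_1‖ = 4.1231, so e_1 = (-0.2425, 0.9701, 0.0000).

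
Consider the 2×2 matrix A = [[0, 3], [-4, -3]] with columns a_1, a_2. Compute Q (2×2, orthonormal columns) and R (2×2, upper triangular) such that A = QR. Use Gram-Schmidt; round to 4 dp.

a_1 = (0, -4); ‖a_1‖ = 4.0000, so q_1 = (0.0000, -1.0000).
q_1·a_2 = 0.0000·3 + (-1.0000)·(-3) = 3.0000.
u_2 = a_2 − 3.0000·q_1 = (3.0000, 0.0000).
‖u_2‖ = 3.0000, so q_2 = (1.0000, 0.0000).

Q = [[0.0000, 1.0000], [-1.0000, 0.0000]], R = [[4.0000, 3.0000], [0.0000, 3.0000]]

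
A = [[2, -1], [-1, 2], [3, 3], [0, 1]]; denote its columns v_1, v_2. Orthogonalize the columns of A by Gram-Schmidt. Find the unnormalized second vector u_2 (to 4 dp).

q_1 = v_1/‖v_1‖ = (2, -1, 3, 0)/3.7417 = (0.5345, -0.2673, 0.8018, 0.0000).
r_{12} = q_1·v_2 = 1.3363.
u_2 = v_2 − 1.3363·q_1 = (-1.7143, 2.3571, 1.9286, 1.0000).

u_2 = (-1.7143, 2.3571, 1.9286, 1.0000)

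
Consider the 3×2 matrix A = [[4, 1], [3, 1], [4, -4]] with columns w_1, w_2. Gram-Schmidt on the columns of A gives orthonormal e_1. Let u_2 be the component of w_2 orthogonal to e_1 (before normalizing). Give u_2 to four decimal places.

u_2 = (1.8780, 1.6585, -3.1220)

w_1 = (4, 3, 4); ‖w_1‖ = 6.4031, so e_1 = (0.6247, 0.4685, 0.6247).
e_1·w_2 = 0.6247·1 + 0.4685·1 + 0.6247·(-4) = -1.4056.
u_2 = w_2 + 1.4056·e_1 = (1.8780, 1.6585, -3.1220).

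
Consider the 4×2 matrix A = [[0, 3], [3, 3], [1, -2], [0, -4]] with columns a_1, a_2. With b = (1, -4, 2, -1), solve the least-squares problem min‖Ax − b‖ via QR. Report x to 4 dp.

x = (-0.9577, -0.0604)

a_1 = (0, 3, 1, 0); ‖a_1‖ = 3.1623, so q_1 = (0.0000, 0.9487, 0.3162, 0.0000).
q_1·a_2 = 0.0000·3 + 0.9487·3 + 0.3162·(-2) + 0.0000·(-4) = 2.2136.
u_2 = a_2 − 2.2136·q_1 = (3.0000, 0.9000, -2.7000, -4.0000).
‖u_2‖ = 5.7533, so q_2 = (0.5214, 0.1564, -0.4693, -0.6953).
Qᵀb = (-3.1623, -0.3476).
Back-substitute: x_2 = -0.3476/5.7533 = -0.0604.
x_1 = (-3.1623 − 2.2136·(-0.0604))/3.1623 = -0.9577.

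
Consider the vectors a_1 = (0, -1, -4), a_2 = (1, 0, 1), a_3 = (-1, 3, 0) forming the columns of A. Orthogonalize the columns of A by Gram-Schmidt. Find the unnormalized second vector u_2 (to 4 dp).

q_1 = a_1/‖a_1‖ = (0, -1, -4)/4.1231 = (0.0000, -0.2425, -0.9701).
r_{12} = q_1·a_2 = -0.9701.
u_2 = a_2 + 0.9701·q_1 = (1.0000, -0.2353, 0.0588).

u_2 = (1.0000, -0.2353, 0.0588)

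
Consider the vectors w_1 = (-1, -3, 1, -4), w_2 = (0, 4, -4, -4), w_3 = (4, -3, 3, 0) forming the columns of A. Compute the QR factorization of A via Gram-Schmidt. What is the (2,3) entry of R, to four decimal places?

r_{23} = -3.4641

w_1 = (-1, -3, 1, -4); ‖w_1‖ = 5.1962, so e_1 = (-0.1925, -0.5774, 0.1925, -0.7698).
e_1·w_2 = (-0.1925)·0 + (-0.5774)·4 + 0.1925·(-4) + (-0.7698)·(-4) = 0.0000.
u_2 = w_2 + 0.0000·e_1 = (0.0000, 4.0000, -4.0000, -4.0000).
‖u_2‖ = 6.9282, so e_2 = (0.0000, 0.5774, -0.5774, -0.5774).
r_{23} = e_2·w_3 = -3.4641.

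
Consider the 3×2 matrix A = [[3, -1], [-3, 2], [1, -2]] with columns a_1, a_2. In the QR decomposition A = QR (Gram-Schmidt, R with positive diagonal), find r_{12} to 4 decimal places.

r_{12} = -2.5236

a_1 = (3, -3, 1); ‖a_1‖ = 4.3589, so q_1 = (0.6882, -0.6882, 0.2294).
r_{12} = q_1·a_2 = -2.5236.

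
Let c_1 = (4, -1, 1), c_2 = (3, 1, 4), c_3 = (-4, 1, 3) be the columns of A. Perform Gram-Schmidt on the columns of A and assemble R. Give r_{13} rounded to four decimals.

c_1 = (4, -1, 1); ‖c_1‖ = 4.2426, so q_1 = (0.9428, -0.2357, 0.2357).
r_{13} = q_1·c_3 = -3.2998.

r_{13} = -3.2998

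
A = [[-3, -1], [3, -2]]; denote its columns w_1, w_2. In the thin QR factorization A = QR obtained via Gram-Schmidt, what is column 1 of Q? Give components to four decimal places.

w_1 = (-3, 3); ‖w_1‖ = 4.2426, so q_1 = (-0.7071, 0.7071).

q_1 = (-0.7071, 0.7071)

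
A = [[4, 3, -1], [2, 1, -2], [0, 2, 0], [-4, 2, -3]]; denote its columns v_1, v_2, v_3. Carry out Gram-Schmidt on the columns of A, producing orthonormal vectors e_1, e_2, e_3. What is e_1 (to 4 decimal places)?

e_1 = (0.6667, 0.3333, 0.0000, -0.6667)

v_1 = (4, 2, 0, -4); ‖v_1‖ = 6.0000, so e_1 = (0.6667, 0.3333, 0.0000, -0.6667).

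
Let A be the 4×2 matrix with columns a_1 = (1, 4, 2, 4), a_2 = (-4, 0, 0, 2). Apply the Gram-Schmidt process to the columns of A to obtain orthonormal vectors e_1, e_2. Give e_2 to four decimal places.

e_2 = (-0.9287, -0.0978, -0.0489, 0.3544)

a_1 = (1, 4, 2, 4); ‖a_1‖ = 6.0828, so e_1 = (0.1644, 0.6576, 0.3288, 0.6576).
e_1·a_2 = 0.1644·(-4) + 0.6576·0 + 0.3288·0 + 0.6576·2 = 0.6576.
u_2 = a_2 − 0.6576·e_1 = (-4.1081, -0.4324, -0.2162, 1.5676).
‖u_2‖ = 4.4235, so e_2 = (-0.9287, -0.0978, -0.0489, 0.3544).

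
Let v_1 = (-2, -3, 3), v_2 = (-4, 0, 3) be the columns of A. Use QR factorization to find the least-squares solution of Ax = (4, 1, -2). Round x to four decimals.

x = (-0.1954, -0.7471)

v_1 = (-2, -3, 3); ‖v_1‖ = 4.6904, so q_1 = (-0.4264, -0.6396, 0.6396).
q_1·v_2 = (-0.4264)·(-4) + (-0.6396)·0 + 0.6396·3 = 3.6244.
u_2 = v_2 − 3.6244·q_1 = (-2.4545, 2.3182, 0.6818).
‖u_2‖ = 3.4444, so q_2 = (-0.7126, 0.6730, 0.1980).
Qᵀb = (-3.6244, -2.5734).
Back-substitute: x_2 = -2.5734/3.4444 = -0.7471.
x_1 = (-3.6244 − 3.6244·(-0.7471))/4.6904 = -0.1954.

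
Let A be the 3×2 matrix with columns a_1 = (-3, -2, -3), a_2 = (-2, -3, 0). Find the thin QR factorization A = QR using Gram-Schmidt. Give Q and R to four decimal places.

Q = [[-0.6396, -0.1431], [-0.4264, -0.7514], [-0.6396, 0.6441]], R = [[4.6904, 2.5584], [0.0000, 2.5406]]

e_1 = a_1/‖a_1‖ = (-3, -2, -3)/4.6904 = (-0.6396, -0.4264, -0.6396).
r_{12} = e_1·a_2 = 2.5584.
u_2 = a_2 − 2.5584·e_1 = (-0.3636, -1.9091, 1.6364).
‖u_2‖ = 2.5406, so e_2 = (-0.1431, -0.7514, 0.6441).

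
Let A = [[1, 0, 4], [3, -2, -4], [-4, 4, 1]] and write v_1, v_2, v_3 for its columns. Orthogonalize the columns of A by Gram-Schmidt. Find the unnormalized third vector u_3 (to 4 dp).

u_3 = (3.3333, -3.3333, -1.6667)

v_1 = (1, 3, -4); ‖v_1‖ = 5.0990, so q_1 = (0.1961, 0.5883, -0.7845).
q_1·v_2 = 0.1961·0 + 0.5883·(-2) + (-0.7845)·4 = -4.3146.
u_2 = v_2 + 4.3146·q_1 = (0.8462, 0.5385, 0.6154).
‖u_2‖ = 1.1767, so q_2 = (0.7191, 0.4576, 0.5230).
q_1·v_3 = 0.1961·4 + 0.5883·(-4) + (-0.7845)·1 = -2.3534; q_2·v_3 = 0.7191·4 + 0.4576·(-4) + 0.5230·1 = 1.5689.
u_3 = v_3 + 2.3534·q_1 − 1.5689·q_2 = (3.3333, -3.3333, -1.6667).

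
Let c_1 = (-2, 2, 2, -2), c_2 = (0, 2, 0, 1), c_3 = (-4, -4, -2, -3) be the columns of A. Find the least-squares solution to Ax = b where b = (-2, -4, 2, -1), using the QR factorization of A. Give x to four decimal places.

c_1 = (-2, 2, 2, -2); ‖c_1‖ = 4.0000, so e_1 = (-0.5000, 0.5000, 0.5000, -0.5000).
e_1·c_2 = (-0.5000)·0 + 0.5000·2 + 0.5000·0 + (-0.5000)·1 = 0.5000.
u_2 = c_2 − 0.5000·e_1 = (0.2500, 1.7500, -0.2500, 1.2500).
‖u_2‖ = 2.1794, so e_2 = (0.1147, 0.8030, -0.1147, 0.5735).
e_1·c_3 = (-0.5000)·(-4) + 0.5000·(-4) + 0.5000·(-2) + (-0.5000)·(-3) = 0.5000; e_2·c_3 = 0.1147·(-4) + 0.8030·(-4) + (-0.1147)·(-2) + 0.5735·(-3) = -5.1619.
u_3 = c_3 − 0.5000·e_1 + 5.1619·e_2 = (-3.1579, -0.1053, -2.8421, 0.2105).
‖u_3‖ = 4.2550, so e_3 = (-0.7422, -0.0247, -0.6679, 0.0495).
Qᵀb = (0.5000, -4.2442, 0.1979).
Back-substitute: x_3 = 0.1979/4.2550 = 0.0465.
x_2 = (-4.2442 + 5.1619·0.0465)/2.1794 = -1.8372.
x_1 = (0.5000 − 0.5000·(-1.8372) − 0.5000·0.0465)/4.0000 = 0.3488.

x = (0.3488, -1.8372, 0.0465)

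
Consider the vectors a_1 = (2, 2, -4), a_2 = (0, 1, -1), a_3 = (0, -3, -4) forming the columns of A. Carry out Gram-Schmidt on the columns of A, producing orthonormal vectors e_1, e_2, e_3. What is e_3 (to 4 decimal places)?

e_3 = (-0.5774, -0.5774, -0.5774)

a_1 = (2, 2, -4); ‖a_1‖ = 4.8990, so e_1 = (0.4082, 0.4082, -0.8165).
e_1·a_2 = 0.4082·0 + 0.4082·1 + (-0.8165)·(-1) = 1.2247.
u_2 = a_2 − 1.2247·e_1 = (-0.5000, 0.5000, 0.0000).
‖u_2‖ = 0.7071, so e_2 = (-0.7071, 0.7071, 0.0000).
e_1·a_3 = 0.4082·0 + 0.4082·(-3) + (-0.8165)·(-4) = 2.0412; e_2·a_3 = (-0.7071)·0 + 0.7071·(-3) + 0.0000·(-4) = -2.1213.
u_3 = a_3 − 2.0412·e_1 + 2.1213·e_2 = (-2.3333, -2.3333, -2.3333).
‖u_3‖ = 4.0415, so e_3 = (-0.5774, -0.5774, -0.5774).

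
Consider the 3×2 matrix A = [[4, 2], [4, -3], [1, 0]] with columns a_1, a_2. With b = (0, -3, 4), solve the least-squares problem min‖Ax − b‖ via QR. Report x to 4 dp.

a_1 = (4, 4, 1); ‖a_1‖ = 5.7446, so q_1 = (0.6963, 0.6963, 0.1741).
q_1·a_2 = 0.6963·2 + 0.6963·(-3) + 0.1741·0 = -0.6963.
u_2 = a_2 + 0.6963·q_1 = (2.4848, -2.5152, 0.1212).
‖u_2‖ = 3.5377, so q_2 = (0.7024, -0.7110, 0.0343).
Qᵀb = (-1.3926, 2.2699).
Back-substitute: x_2 = 2.2699/3.5377 = 0.6416.
x_1 = (-1.3926 + 0.6963·0.6416)/5.7446 = -0.1646.

x = (-0.1646, 0.6416)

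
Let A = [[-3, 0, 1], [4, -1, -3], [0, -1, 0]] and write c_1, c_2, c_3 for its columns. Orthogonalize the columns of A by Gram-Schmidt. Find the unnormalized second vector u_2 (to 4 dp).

u_2 = (-0.4800, -0.3600, -1.0000)

e_1 = c_1/‖c_1‖ = (-3, 4, 0)/5.0000 = (-0.6000, 0.8000, 0.0000).
r_{12} = e_1·c_2 = -0.8000.
u_2 = c_2 + 0.8000·e_1 = (-0.4800, -0.3600, -1.0000).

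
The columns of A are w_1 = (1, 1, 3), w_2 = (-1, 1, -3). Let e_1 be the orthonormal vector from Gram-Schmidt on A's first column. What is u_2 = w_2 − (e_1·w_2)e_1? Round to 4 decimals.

u_2 = (-0.1818, 1.8182, -0.5455)

w_1 = (1, 1, 3); ‖w_1‖ = 3.3166, so e_1 = (0.3015, 0.3015, 0.9045).
e_1·w_2 = 0.3015·(-1) + 0.3015·1 + 0.9045·(-3) = -2.7136.
u_2 = w_2 + 2.7136·e_1 = (-0.1818, 1.8182, -0.5455).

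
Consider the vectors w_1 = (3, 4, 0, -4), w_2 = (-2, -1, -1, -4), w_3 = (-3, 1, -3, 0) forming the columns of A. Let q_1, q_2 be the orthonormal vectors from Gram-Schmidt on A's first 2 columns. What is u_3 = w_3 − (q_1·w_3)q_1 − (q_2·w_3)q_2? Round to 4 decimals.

u_3 = (-1.6259, 2.1432, -2.5866, 0.9238)

q_1 = w_1/‖w_1‖ = (3, 4, 0, -4)/6.4031 = (0.4685, 0.6247, 0.0000, -0.6247).
r_{12} = q_1·w_2 = 0.9370.
u_2 = w_2 − 0.9370·q_1 = (-2.4390, -1.5854, -1.0000, -3.4146).
‖u_2‖ = 4.5959, so q_2 = (-0.5307, -0.3450, -0.2176, -0.7430).
r_{13} = q_1·w_3 = -0.7809; r_{23} = q_2·w_3 = 1.8999.
u_3 = w_3 + 0.7809·q_1 − 1.8999·q_2 = (-1.6259, 2.1432, -2.5866, 0.9238).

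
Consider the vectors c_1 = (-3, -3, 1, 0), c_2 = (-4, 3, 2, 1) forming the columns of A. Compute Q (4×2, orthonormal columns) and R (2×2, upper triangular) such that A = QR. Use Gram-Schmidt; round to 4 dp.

c_1 = (-3, -3, 1, 0); ‖c_1‖ = 4.3589, so q_1 = (-0.6882, -0.6882, 0.2294, 0.0000).
q_1·c_2 = (-0.6882)·(-4) + (-0.6882)·3 + 0.2294·2 + 0.0000·1 = 1.1471.
u_2 = c_2 − 1.1471·q_1 = (-3.2105, 3.7895, 1.7368, 1.0000).
‖u_2‖ = 5.3558, so q_2 = (-0.5995, 0.7076, 0.3243, 0.1867).

Q = [[-0.6882, -0.5995], [-0.6882, 0.7076], [0.2294, 0.3243], [0.0000, 0.1867]], R = [[4.3589, 1.1471], [0.0000, 5.3558]]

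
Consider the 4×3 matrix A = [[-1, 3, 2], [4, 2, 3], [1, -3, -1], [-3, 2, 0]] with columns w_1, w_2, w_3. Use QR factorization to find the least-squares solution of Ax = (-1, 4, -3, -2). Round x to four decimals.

x = (2.5306, 3.0816, -4.0000)

w_1 = (-1, 4, 1, -3); ‖w_1‖ = 5.1962, so q_1 = (-0.1925, 0.7698, 0.1925, -0.5774).
q_1·w_2 = (-0.1925)·3 + 0.7698·2 + 0.1925·(-3) + (-0.5774)·2 = -0.7698.
u_2 = w_2 + 0.7698·q_1 = (2.8519, 2.5926, -2.8519, 1.5556).
‖u_2‖ = 5.0406, so q_2 = (0.5658, 0.5143, -0.5658, 0.3086).
q_1·w_3 = (-0.1925)·2 + 0.7698·3 + 0.1925·(-1) + (-0.5774)·0 = 1.7321; q_2·w_3 = 0.5658·2 + 0.5143·3 + (-0.5658)·(-1) + 0.3086·0 = 3.2404.
u_3 = w_3 − 1.7321·q_1 − 3.2404·q_2 = (0.5000, 0.0000, 0.5000, 0.0000).
‖u_3‖ = 0.7071, so q_3 = (0.7071, 0.0000, 0.7071, 0.0000).
Qᵀb = (3.8490, 2.5717, -2.8284).
Back-substitute: x_3 = -2.8284/0.7071 = -4.0000.
x_2 = (2.5717 − 3.2404·(-4.0000))/5.0406 = 3.0816.
x_1 = (3.8490 + 0.7698·3.0816 − 1.7321·(-4.0000))/5.1962 = 2.5306.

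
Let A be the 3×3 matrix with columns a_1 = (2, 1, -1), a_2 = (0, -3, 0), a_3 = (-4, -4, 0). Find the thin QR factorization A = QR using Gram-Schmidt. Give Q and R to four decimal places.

Q = [[0.8165, 0.3651, -0.4472], [0.4082, -0.9129, 0.0000], [-0.4082, -0.1826, -0.8944]], R = [[2.4495, -1.2247, -4.8990], [0.0000, 2.7386, 2.1909], [0.0000, 0.0000, 1.7889]]

a_1 = (2, 1, -1); ‖a_1‖ = 2.4495, so q_1 = (0.8165, 0.4082, -0.4082).
q_1·a_2 = 0.8165·0 + 0.4082·(-3) + (-0.4082)·0 = -1.2247.
u_2 = a_2 + 1.2247·q_1 = (1.0000, -2.5000, -0.5000).
‖u_2‖ = 2.7386, so q_2 = (0.3651, -0.9129, -0.1826).
q_1·a_3 = 0.8165·(-4) + 0.4082·(-4) + (-0.4082)·0 = -4.8990; q_2·a_3 = 0.3651·(-4) + (-0.9129)·(-4) + (-0.1826)·0 = 2.1909.
u_3 = a_3 + 4.8990·q_1 − 2.1909·q_2 = (-0.8000, 0.0000, -1.6000).
‖u_3‖ = 1.7889, so q_3 = (-0.4472, 0.0000, -0.8944).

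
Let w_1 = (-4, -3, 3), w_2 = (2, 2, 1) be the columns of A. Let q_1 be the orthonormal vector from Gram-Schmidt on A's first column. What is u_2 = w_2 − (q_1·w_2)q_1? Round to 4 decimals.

u_2 = (0.7059, 1.0294, 1.9706)

w_1 = (-4, -3, 3); ‖w_1‖ = 5.8310, so q_1 = (-0.6860, -0.5145, 0.5145).
q_1·w_2 = (-0.6860)·2 + (-0.5145)·2 + 0.5145·1 = -1.8865.
u_2 = w_2 + 1.8865·q_1 = (0.7059, 1.0294, 1.9706).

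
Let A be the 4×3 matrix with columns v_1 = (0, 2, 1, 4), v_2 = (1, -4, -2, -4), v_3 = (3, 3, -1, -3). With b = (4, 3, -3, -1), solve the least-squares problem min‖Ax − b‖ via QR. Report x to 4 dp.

x = (1.6701, 1.0667, 1.1913)

q_1 = v_1/‖v_1‖ = (0, 2, 1, 4)/4.5826 = (0.0000, 0.4364, 0.2182, 0.8729).
r_{12} = q_1·v_2 = -5.6737.
u_2 = v_2 + 5.6737·q_1 = (1.0000, -1.5238, -0.7619, 0.9524).
‖u_2‖ = 2.1931, so q_2 = (0.4560, -0.6948, -0.3474, 0.4343).
r_{13} = q_1·v_3 = -1.5275; r_{23} = q_2·v_3 = -1.6719.
u_3 = v_3 + 1.5275·q_1 + 1.6719·q_2 = (3.7624, 2.5050, -1.2475, -0.9406).
‖u_3‖ = 4.7824, so q_3 = (0.7867, 0.5238, -0.2609, -0.1967).
Qᵀb = (-0.2182, 0.3474, 5.6975).
Back-substitute: x_3 = 5.6975/4.7824 = 1.1913.
x_2 = (0.3474 + 1.6719·1.1913)/2.1931 = 1.0667.
x_1 = (-0.2182 + 5.6737·1.0667 + 1.5275·1.1913)/4.5826 = 1.6701.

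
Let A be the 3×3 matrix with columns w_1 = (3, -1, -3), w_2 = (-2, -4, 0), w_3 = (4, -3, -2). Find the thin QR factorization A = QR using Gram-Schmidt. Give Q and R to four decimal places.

w_1 = (3, -1, -3); ‖w_1‖ = 4.3589, so q_1 = (0.6882, -0.2294, -0.6882).
q_1·w_2 = 0.6882·(-2) + (-0.2294)·(-4) + (-0.6882)·0 = -0.4588.
u_2 = w_2 + 0.4588·q_1 = (-1.6842, -4.1053, -0.3158).
‖u_2‖ = 4.4485, so q_2 = (-0.3786, -0.9228, -0.0710).
q_1·w_3 = 0.6882·4 + (-0.2294)·(-3) + (-0.6882)·(-2) = 4.8177; q_2·w_3 = (-0.3786)·4 + (-0.9228)·(-3) + (-0.0710)·(-2) = 1.3961.
u_3 = w_3 − 4.8177·q_1 − 1.3961·q_2 = (1.2128, -0.6064, 1.4149).
‖u_3‖ = 1.9597, so q_3 = (0.6189, -0.3094, 0.7220).

Q = [[0.6882, -0.3786, 0.6189], [-0.2294, -0.9228, -0.3094], [-0.6882, -0.0710, 0.7220]], R = [[4.3589, -0.4588, 4.8177], [0.0000, 4.4485, 1.3961], [0.0000, 0.0000, 1.9597]]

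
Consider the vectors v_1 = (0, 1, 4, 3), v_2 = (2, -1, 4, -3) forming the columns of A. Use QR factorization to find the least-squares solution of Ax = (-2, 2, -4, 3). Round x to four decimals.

x = (0.0484, -1.0430)

v_1 = (0, 1, 4, 3); ‖v_1‖ = 5.0990, so e_1 = (0.0000, 0.1961, 0.7845, 0.5883).
e_1·v_2 = 0.0000·2 + 0.1961·(-1) + 0.7845·4 + 0.5883·(-3) = 1.1767.
u_2 = v_2 − 1.1767·e_1 = (2.0000, -1.2308, 3.0769, -3.6923).
‖u_2‖ = 5.3493, so e_2 = (0.3739, -0.2301, 0.5752, -0.6902).
Qᵀb = (-0.9806, -5.5794).
Back-substitute: x_2 = -5.5794/5.3493 = -1.0430.
x_1 = (-0.9806 − 1.1767·(-1.0430))/5.0990 = 0.0484.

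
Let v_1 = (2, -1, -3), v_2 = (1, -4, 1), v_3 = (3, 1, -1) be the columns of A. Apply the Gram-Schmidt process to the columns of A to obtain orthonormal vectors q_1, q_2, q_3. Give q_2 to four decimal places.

v_1 = (2, -1, -3); ‖v_1‖ = 3.7417, so q_1 = (0.5345, -0.2673, -0.8018).
q_1·v_2 = 0.5345·1 + (-0.2673)·(-4) + (-0.8018)·1 = 0.8018.
u_2 = v_2 − 0.8018·q_1 = (0.5714, -3.7857, 1.6429).
‖u_2‖ = 4.1662, so q_2 = (0.1372, -0.9087, 0.3943).

q_2 = (0.1372, -0.9087, 0.3943)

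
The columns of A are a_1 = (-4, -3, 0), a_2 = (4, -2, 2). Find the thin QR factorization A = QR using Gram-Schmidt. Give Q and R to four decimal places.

q_1 = a_1/‖a_1‖ = (-4, -3, 0)/5.0000 = (-0.8000, -0.6000, 0.0000).
r_{12} = q_1·a_2 = -2.0000.
u_2 = a_2 + 2.0000·q_1 = (2.4000, -3.2000, 2.0000).
‖u_2‖ = 4.4721, so q_2 = (0.5367, -0.7155, 0.4472).

Q = [[-0.8000, 0.5367], [-0.6000, -0.7155], [0.0000, 0.4472]], R = [[5.0000, -2.0000], [0.0000, 4.4721]]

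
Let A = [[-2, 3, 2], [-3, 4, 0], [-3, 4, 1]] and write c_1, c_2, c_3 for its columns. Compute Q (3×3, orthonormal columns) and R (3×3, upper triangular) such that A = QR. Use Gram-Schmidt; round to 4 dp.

Q = [[-0.4264, 0.9045, 0.0000], [-0.6396, -0.3015, -0.7071], [-0.6396, -0.3015, 0.7071]], R = [[4.6904, -6.3960, -1.4924], [0.0000, 0.3015, 1.5076], [0.0000, 0.0000, 0.7071]]

e_1 = c_1/‖c_1‖ = (-2, -3, -3)/4.6904 = (-0.4264, -0.6396, -0.6396).
r_{12} = e_1·c_2 = -6.3960.
u_2 = c_2 + 6.3960·e_1 = (0.2727, -0.0909, -0.0909).
‖u_2‖ = 0.3015, so e_2 = (0.9045, -0.3015, -0.3015).
r_{13} = e_1·c_3 = -1.4924; r_{23} = e_2·c_3 = 1.5076.
u_3 = c_3 + 1.4924·e_1 − 1.5076·e_2 = (0.0000, -0.5000, 0.5000).
‖u_3‖ = 0.7071, so e_3 = (0.0000, -0.7071, 0.7071).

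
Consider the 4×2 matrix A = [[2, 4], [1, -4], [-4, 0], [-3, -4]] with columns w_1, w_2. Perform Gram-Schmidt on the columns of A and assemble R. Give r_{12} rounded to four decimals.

r_{12} = 2.9212

w_1 = (2, 1, -4, -3); ‖w_1‖ = 5.4772, so q_1 = (0.3651, 0.1826, -0.7303, -0.5477).
r_{12} = q_1·w_2 = 2.9212.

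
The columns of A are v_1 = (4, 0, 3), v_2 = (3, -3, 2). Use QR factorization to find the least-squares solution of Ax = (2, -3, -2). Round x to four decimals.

x = (-0.6814, 1.0575)

q_1 = v_1/‖v_1‖ = (4, 0, 3)/5.0000 = (0.8000, 0.0000, 0.6000).
r_{12} = q_1·v_2 = 3.6000.
u_2 = v_2 − 3.6000·q_1 = (0.1200, -3.0000, -0.1600).
‖u_2‖ = 3.0067, so q_2 = (0.0399, -0.9978, -0.0532).
Qᵀb = (0.4000, 3.1796).
Back-substitute: x_2 = 3.1796/3.0067 = 1.0575.
x_1 = (0.4000 − 3.6000·1.0575)/5.0000 = -0.6814.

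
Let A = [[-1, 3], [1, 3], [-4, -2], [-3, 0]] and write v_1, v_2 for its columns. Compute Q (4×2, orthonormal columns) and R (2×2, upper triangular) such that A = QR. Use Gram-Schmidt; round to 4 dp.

v_1 = (-1, 1, -4, -3); ‖v_1‖ = 5.1962, so q_1 = (-0.1925, 0.1925, -0.7698, -0.5774).
q_1·v_2 = (-0.1925)·3 + 0.1925·3 + (-0.7698)·(-2) + (-0.5774)·0 = 1.5396.
u_2 = v_2 − 1.5396·q_1 = (3.2963, 2.7037, -0.8148, 0.8889).
‖u_2‖ = 4.4305, so q_2 = (0.7440, 0.6102, -0.1839, 0.2006).

Q = [[-0.1925, 0.7440], [0.1925, 0.6102], [-0.7698, -0.1839], [-0.5774, 0.2006]], R = [[5.1962, 1.5396], [0.0000, 4.4305]]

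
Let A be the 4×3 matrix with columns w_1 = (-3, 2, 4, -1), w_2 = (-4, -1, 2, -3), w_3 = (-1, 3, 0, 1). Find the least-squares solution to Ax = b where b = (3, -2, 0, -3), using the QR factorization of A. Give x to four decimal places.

e_1 = w_1/‖w_1‖ = (-3, 2, 4, -1)/5.4772 = (-0.5477, 0.3651, 0.7303, -0.1826).
r_{12} = e_1·w_2 = 3.8341.
u_2 = w_2 − 3.8341·e_1 = (-1.9000, -2.4000, -0.8000, -2.3000).
‖u_2‖ = 3.9115, so e_2 = (-0.4857, -0.6136, -0.2045, -0.5880).
r_{13} = e_1·w_3 = 1.4606; r_{23} = e_2·w_3 = -1.9430.
u_3 = w_3 − 1.4606·e_1 + 1.9430·e_2 = (-1.1438, 1.2745, -1.4641, 0.1242).
‖u_3‖ = 2.2564, so e_3 = (-0.5069, 0.5648, -0.6488, 0.0550).
Qᵀb = (-1.8257, 1.5339, -2.8155).
Back-substitute: x_3 = -2.8155/2.2564 = -1.2478.
x_2 = (1.5339 + 1.9430·(-1.2478))/3.9115 = -0.2276.
x_1 = (-1.8257 − 3.8341·(-0.2276) − 1.4606·(-1.2478))/5.4772 = 0.1588.

x = (0.1588, -0.2276, -1.2478)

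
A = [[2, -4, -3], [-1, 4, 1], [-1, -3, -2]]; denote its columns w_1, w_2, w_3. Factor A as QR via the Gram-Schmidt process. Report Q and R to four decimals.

w_1 = (2, -1, -1); ‖w_1‖ = 2.4495, so q_1 = (0.8165, -0.4082, -0.4082).
q_1·w_2 = 0.8165·(-4) + (-0.4082)·4 + (-0.4082)·(-3) = -3.6742.
u_2 = w_2 + 3.6742·q_1 = (-1.0000, 2.5000, -4.5000).
‖u_2‖ = 5.2440, so q_2 = (-0.1907, 0.4767, -0.8581).
q_1·w_3 = 0.8165·(-3) + (-0.4082)·1 + (-0.4082)·(-2) = -2.0412; q_2·w_3 = (-0.1907)·(-3) + 0.4767·1 + (-0.8581)·(-2) = 2.7650.
u_3 = w_3 + 2.0412·q_1 − 2.7650·q_2 = (-0.8061, -1.1515, -0.4606).
‖u_3‖ = 1.4791, so q_3 = (-0.5449, -0.7785, -0.3114).

Q = [[0.8165, -0.1907, -0.5449], [-0.4082, 0.4767, -0.7785], [-0.4082, -0.8581, -0.3114]], R = [[2.4495, -3.6742, -2.0412], [0.0000, 5.2440, 2.7650], [0.0000, 0.0000, 1.4791]]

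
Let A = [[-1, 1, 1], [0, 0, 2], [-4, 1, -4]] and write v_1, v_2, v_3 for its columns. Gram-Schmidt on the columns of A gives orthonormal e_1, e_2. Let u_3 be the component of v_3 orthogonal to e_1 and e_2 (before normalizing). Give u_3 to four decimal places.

e_1 = v_1/‖v_1‖ = (-1, 0, -4)/4.1231 = (-0.2425, 0.0000, -0.9701).
r_{12} = e_1·v_2 = -1.2127.
u_2 = v_2 + 1.2127·e_1 = (0.7059, 0.0000, -0.1765).
‖u_2‖ = 0.7276, so e_2 = (0.9701, 0.0000, -0.2425).
r_{13} = e_1·v_3 = 3.6380; r_{23} = e_2·v_3 = 1.9403.
u_3 = v_3 − 3.6380·e_1 − 1.9403·e_2 = (0.0000, 2.0000, 0.0000).

u_3 = (0.0000, 2.0000, 0.0000)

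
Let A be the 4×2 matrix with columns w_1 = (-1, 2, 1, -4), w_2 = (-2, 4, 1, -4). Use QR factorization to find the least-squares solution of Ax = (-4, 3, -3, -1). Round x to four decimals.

x = (-1.8824, 1.9412)

w_1 = (-1, 2, 1, -4); ‖w_1‖ = 4.6904, so q_1 = (-0.2132, 0.4264, 0.2132, -0.8528).
q_1·w_2 = (-0.2132)·(-2) + 0.4264·4 + 0.2132·1 + (-0.8528)·(-4) = 5.7564.
u_2 = w_2 − 5.7564·q_1 = (-0.7727, 1.5455, -0.2273, 0.9091).
‖u_2‖ = 1.9656, so q_2 = (-0.3931, 0.7862, -0.1156, 0.4625).
Qᵀb = (2.3452, 3.8156).
Back-substitute: x_2 = 3.8156/1.9656 = 1.9412.
x_1 = (2.3452 − 5.7564·1.9412)/4.6904 = -1.8824.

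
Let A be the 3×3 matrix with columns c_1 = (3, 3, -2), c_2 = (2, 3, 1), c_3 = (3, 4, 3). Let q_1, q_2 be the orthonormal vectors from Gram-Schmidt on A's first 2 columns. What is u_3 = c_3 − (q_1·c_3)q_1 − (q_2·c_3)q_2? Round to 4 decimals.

c_1 = (3, 3, -2); ‖c_1‖ = 4.6904, so q_1 = (0.6396, 0.6396, -0.4264).
q_1·c_2 = 0.6396·2 + 0.6396·3 + (-0.4264)·1 = 2.7716.
u_2 = c_2 − 2.7716·q_1 = (0.2273, 1.2273, 2.1818).
‖u_2‖ = 2.5136, so q_2 = (0.0904, 0.4883, 0.8680).
q_1·c_3 = 0.6396·3 + 0.6396·4 + (-0.4264)·3 = 3.1980; q_2·c_3 = 0.0904·3 + 0.4883·4 + 0.8680·3 = 4.8283.
u_3 = c_3 − 3.1980·q_1 − 4.8283·q_2 = (0.5180, -0.4029, 0.1727).

u_3 = (0.5180, -0.4029, 0.1727)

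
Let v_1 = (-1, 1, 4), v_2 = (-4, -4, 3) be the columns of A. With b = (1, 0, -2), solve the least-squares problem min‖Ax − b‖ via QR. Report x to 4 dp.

q_1 = v_1/‖v_1‖ = (-1, 1, 4)/4.2426 = (-0.2357, 0.2357, 0.9428).
r_{12} = q_1·v_2 = 2.8284.
u_2 = v_2 − 2.8284·q_1 = (-3.3333, -4.6667, 0.3333).
‖u_2‖ = 5.7446, so q_2 = (-0.5803, -0.8124, 0.0580).
Qᵀb = (-2.1213, -0.6963).
Back-substitute: x_2 = -0.6963/5.7446 = -0.1212.
x_1 = (-2.1213 − 2.8284·(-0.1212))/4.2426 = -0.4192.

x = (-0.4192, -0.1212)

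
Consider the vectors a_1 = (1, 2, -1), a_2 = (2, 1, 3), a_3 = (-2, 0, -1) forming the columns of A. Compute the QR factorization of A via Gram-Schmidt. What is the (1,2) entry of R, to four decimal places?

a_1 = (1, 2, -1); ‖a_1‖ = 2.4495, so e_1 = (0.4082, 0.8165, -0.4082).
r_{12} = e_1·a_2 = 0.4082.

r_{12} = 0.4082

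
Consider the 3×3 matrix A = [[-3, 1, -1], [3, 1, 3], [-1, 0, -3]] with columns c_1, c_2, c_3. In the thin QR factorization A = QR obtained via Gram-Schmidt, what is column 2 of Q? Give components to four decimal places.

c_1 = (-3, 3, -1); ‖c_1‖ = 4.3589, so q_1 = (-0.6882, 0.6882, -0.2294).
q_1·c_2 = (-0.6882)·1 + 0.6882·1 + (-0.2294)·0 = 0.0000.
u_2 = c_2 + 0.0000·q_1 = (1.0000, 1.0000, 0.0000).
‖u_2‖ = 1.4142, so q_2 = (0.7071, 0.7071, 0.0000).

q_2 = (0.7071, 0.7071, 0.0000)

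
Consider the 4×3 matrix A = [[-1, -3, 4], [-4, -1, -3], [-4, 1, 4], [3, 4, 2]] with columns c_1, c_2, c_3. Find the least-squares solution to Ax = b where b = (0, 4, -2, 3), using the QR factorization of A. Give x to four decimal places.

c_1 = (-1, -4, -4, 3); ‖c_1‖ = 6.4807, so q_1 = (-0.1543, -0.6172, -0.6172, 0.4629).
q_1·c_2 = (-0.1543)·(-3) + (-0.6172)·(-1) + (-0.6172)·1 + 0.4629·4 = 2.3146.
u_2 = c_2 − 2.3146·q_1 = (-2.6429, 0.4286, 2.4286, 2.9286).
‖u_2‖ = 4.6522, so q_2 = (-0.5681, 0.0921, 0.5220, 0.6295).
q_1·c_3 = (-0.1543)·4 + (-0.6172)·(-3) + (-0.6172)·4 + 0.4629·2 = -0.3086; q_2·c_3 = (-0.5681)·4 + 0.0921·(-3) + 0.5220·4 + 0.6295·2 = 0.7984.
u_3 = c_3 + 0.3086·q_1 − 0.7984·q_2 = (4.4059, -3.2640, 3.3927, 1.6403).
‖u_3‖ = 6.6534, so q_3 = (0.6622, -0.4906, 0.5099, 0.2465).
Qᵀb = (0.1543, 1.2129, -2.2426).
Back-substitute: x_3 = -2.2426/6.6534 = -0.3371.
x_2 = (1.2129 − 0.7984·(-0.3371))/4.6522 = 0.3186.
x_1 = (0.1543 − 2.3146·0.3186 + 0.3086·(-0.3371))/6.4807 = -0.1060.

x = (-0.1060, 0.3186, -0.3371)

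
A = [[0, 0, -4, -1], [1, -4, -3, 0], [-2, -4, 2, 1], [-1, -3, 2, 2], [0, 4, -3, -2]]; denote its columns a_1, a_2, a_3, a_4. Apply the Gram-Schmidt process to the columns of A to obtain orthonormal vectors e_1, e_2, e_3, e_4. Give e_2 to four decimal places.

e_1 = a_1/‖a_1‖ = (0, 1, -2, -1, 0)/2.4495 = (0.0000, 0.4082, -0.8165, -0.4082, 0.0000).
r_{12} = e_1·a_2 = 2.8577.
u_2 = a_2 − 2.8577·e_1 = (0.0000, -5.1667, -1.6667, -1.8333, 4.0000).
‖u_2‖ = 6.9881, so e_2 = (0.0000, -0.7394, -0.2385, -0.2624, 0.5724).

e_2 = (0.0000, -0.7394, -0.2385, -0.2624, 0.5724)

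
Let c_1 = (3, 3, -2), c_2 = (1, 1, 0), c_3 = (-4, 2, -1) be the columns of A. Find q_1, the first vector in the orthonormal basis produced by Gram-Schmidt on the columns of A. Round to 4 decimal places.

c_1 = (3, 3, -2); ‖c_1‖ = 4.6904, so q_1 = (0.6396, 0.6396, -0.4264).

q_1 = (0.6396, 0.6396, -0.4264)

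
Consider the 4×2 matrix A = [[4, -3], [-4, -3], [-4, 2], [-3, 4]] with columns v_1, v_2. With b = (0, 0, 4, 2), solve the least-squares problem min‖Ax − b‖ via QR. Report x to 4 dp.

v_1 = (4, -4, -4, -3); ‖v_1‖ = 7.5498, so q_1 = (0.5298, -0.5298, -0.5298, -0.3974).
q_1·v_2 = 0.5298·(-3) + (-0.5298)·(-3) + (-0.5298)·2 + (-0.3974)·4 = -2.6491.
u_2 = v_2 + 2.6491·q_1 = (-1.5965, -4.4035, 0.5965, 2.9474).
‖u_2‖ = 5.5662, so q_2 = (-0.2868, -0.7911, 0.1072, 0.5295).
Qᵀb = (-2.9140, 1.4877).
Back-substitute: x_2 = 1.4877/5.5662 = 0.2673.
x_1 = (-2.9140 + 2.6491·0.2673)/7.5498 = -0.2922.

x = (-0.2922, 0.2673)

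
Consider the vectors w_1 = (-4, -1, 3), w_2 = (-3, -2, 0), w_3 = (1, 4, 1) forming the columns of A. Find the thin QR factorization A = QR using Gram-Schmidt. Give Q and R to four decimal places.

Q = [[-0.7845, -0.3621, -0.5035], [-0.1961, -0.6254, 0.7553], [0.5883, -0.6912, -0.4196]], R = [[5.0990, 2.7456, -0.9806], [0.0000, 2.3370, -3.5549], [0.0000, 0.0000, 2.0980]]

e_1 = w_1/‖w_1‖ = (-4, -1, 3)/5.0990 = (-0.7845, -0.1961, 0.5883).
r_{12} = e_1·w_2 = 2.7456.
u_2 = w_2 − 2.7456·e_1 = (-0.8462, -1.4615, -1.6154).
‖u_2‖ = 2.3370, so e_2 = (-0.3621, -0.6254, -0.6912).
r_{13} = e_1·w_3 = -0.9806; r_{23} = e_2·w_3 = -3.5549.
u_3 = w_3 + 0.9806·e_1 + 3.5549·e_2 = (-1.0563, 1.5845, -0.8803).
‖u_3‖ = 2.0980, so e_3 = (-0.5035, 0.7553, -0.4196).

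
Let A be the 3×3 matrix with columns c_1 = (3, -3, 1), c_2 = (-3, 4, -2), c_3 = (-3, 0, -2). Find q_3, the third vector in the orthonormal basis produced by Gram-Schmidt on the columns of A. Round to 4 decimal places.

q_3 = (-0.4264, -0.6396, -0.6396)

q_1 = c_1/‖c_1‖ = (3, -3, 1)/4.3589 = (0.6882, -0.6882, 0.2294).
r_{12} = q_1·c_2 = -5.2766.
u_2 = c_2 + 5.2766·q_1 = (0.6316, 0.3684, -0.7895).
‖u_2‖ = 1.0761, so q_2 = (0.5869, 0.3424, -0.7337).
r_{13} = q_1·c_3 = -2.5236; r_{23} = q_2·c_3 = -0.2935.
u_3 = c_3 + 2.5236·q_1 + 0.2935·q_2 = (-1.0909, -1.6364, -1.6364).
‖u_3‖ = 2.5584, so q_3 = (-0.4264, -0.6396, -0.6396).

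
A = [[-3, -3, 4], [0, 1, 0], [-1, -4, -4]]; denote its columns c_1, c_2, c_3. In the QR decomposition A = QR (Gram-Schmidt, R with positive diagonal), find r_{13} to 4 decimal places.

c_1 = (-3, 0, -1); ‖c_1‖ = 3.1623, so q_1 = (-0.9487, 0.0000, -0.3162).
r_{13} = q_1·c_3 = -2.5298.

r_{13} = -2.5298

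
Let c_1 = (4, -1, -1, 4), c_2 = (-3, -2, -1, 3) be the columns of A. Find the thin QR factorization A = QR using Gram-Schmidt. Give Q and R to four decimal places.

c_1 = (4, -1, -1, 4); ‖c_1‖ = 5.8310, so e_1 = (0.6860, -0.1715, -0.1715, 0.6860).
e_1·c_2 = 0.6860·(-3) + (-0.1715)·(-2) + (-0.1715)·(-1) + 0.6860·3 = 0.5145.
u_2 = c_2 − 0.5145·e_1 = (-3.3529, -1.9118, -0.9118, 2.6471).
‖u_2‖ = 4.7682, so e_2 = (-0.7032, -0.4009, -0.1912, 0.5552).

Q = [[0.6860, -0.7032], [-0.1715, -0.4009], [-0.1715, -0.1912], [0.6860, 0.5552]], R = [[5.8310, 0.5145], [0.0000, 4.7682]]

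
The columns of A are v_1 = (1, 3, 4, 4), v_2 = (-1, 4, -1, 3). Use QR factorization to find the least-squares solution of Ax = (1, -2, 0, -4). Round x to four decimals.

x = (-0.2173, -0.6248)

v_1 = (1, 3, 4, 4); ‖v_1‖ = 6.4807, so q_1 = (0.1543, 0.4629, 0.6172, 0.6172).
q_1·v_2 = 0.1543·(-1) + 0.4629·4 + 0.6172·(-1) + 0.6172·3 = 2.9318.
u_2 = v_2 − 2.9318·q_1 = (-1.4524, 2.6429, -2.8095, 1.1905).
‖u_2‖ = 4.2901, so q_2 = (-0.3385, 0.6160, -0.6549, 0.2775).
Qᵀb = (-3.2404, -2.6806).
Back-substitute: x_2 = -2.6806/4.2901 = -0.6248.
x_1 = (-3.2404 − 2.9318·(-0.6248))/6.4807 = -0.2173.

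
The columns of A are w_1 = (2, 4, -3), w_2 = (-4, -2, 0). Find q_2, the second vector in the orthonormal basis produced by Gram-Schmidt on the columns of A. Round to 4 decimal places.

q_2 = (-0.8666, 0.0619, -0.4952)

w_1 = (2, 4, -3); ‖w_1‖ = 5.3852, so q_1 = (0.3714, 0.7428, -0.5571).
q_1·w_2 = 0.3714·(-4) + 0.7428·(-2) + (-0.5571)·0 = -2.9711.
u_2 = w_2 + 2.9711·q_1 = (-2.8966, 0.2069, -1.6552).
‖u_2‖ = 3.3425, so q_2 = (-0.8666, 0.0619, -0.4952).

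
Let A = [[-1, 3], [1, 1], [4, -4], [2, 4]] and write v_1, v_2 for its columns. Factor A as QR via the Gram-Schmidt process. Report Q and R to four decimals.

v_1 = (-1, 1, 4, 2); ‖v_1‖ = 4.6904, so e_1 = (-0.2132, 0.2132, 0.8528, 0.4264).
e_1·v_2 = (-0.2132)·3 + 0.2132·1 + 0.8528·(-4) + 0.4264·4 = -2.1320.
u_2 = v_2 + 2.1320·e_1 = (2.5455, 1.4545, -2.1818, 4.9091).
‖u_2‖ = 6.1200, so e_2 = (0.4159, 0.2377, -0.3565, 0.8021).

Q = [[-0.2132, 0.4159], [0.2132, 0.2377], [0.8528, -0.3565], [0.4264, 0.8021]], R = [[4.6904, -2.1320], [0.0000, 6.1200]]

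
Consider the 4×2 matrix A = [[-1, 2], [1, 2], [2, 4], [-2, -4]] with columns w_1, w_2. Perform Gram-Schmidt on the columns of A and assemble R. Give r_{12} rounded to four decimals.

q_1 = w_1/‖w_1‖ = (-1, 1, 2, -2)/3.1623 = (-0.3162, 0.3162, 0.6325, -0.6325).
r_{12} = q_1·w_2 = 5.0596.

r_{12} = 5.0596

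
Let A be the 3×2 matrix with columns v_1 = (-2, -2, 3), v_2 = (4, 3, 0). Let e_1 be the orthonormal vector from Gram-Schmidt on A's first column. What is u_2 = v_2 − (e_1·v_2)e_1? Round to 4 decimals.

v_1 = (-2, -2, 3); ‖v_1‖ = 4.1231, so e_1 = (-0.4851, -0.4851, 0.7276).
e_1·v_2 = (-0.4851)·4 + (-0.4851)·3 + 0.7276·0 = -3.3955.
u_2 = v_2 + 3.3955·e_1 = (2.3529, 1.3529, 2.4706).

u_2 = (2.3529, 1.3529, 2.4706)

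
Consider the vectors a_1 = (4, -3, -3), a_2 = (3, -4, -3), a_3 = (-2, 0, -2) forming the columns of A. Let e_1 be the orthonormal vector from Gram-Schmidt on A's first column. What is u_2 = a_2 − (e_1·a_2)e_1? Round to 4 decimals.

u_2 = (-0.8824, -1.0882, -0.0882)

a_1 = (4, -3, -3); ‖a_1‖ = 5.8310, so e_1 = (0.6860, -0.5145, -0.5145).
e_1·a_2 = 0.6860·3 + (-0.5145)·(-4) + (-0.5145)·(-3) = 5.6595.
u_2 = a_2 − 5.6595·e_1 = (-0.8824, -1.0882, -0.0882).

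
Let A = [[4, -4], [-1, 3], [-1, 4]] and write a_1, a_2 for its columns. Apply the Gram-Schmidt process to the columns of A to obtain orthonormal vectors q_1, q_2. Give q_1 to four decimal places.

a_1 = (4, -1, -1); ‖a_1‖ = 4.2426, so q_1 = (0.9428, -0.2357, -0.2357).

q_1 = (0.9428, -0.2357, -0.2357)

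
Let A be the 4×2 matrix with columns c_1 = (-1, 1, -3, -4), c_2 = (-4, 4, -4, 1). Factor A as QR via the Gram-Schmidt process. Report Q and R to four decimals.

Q = [[-0.1925, -0.5420], [0.1925, 0.5420], [-0.5774, -0.3535], [-0.7698, 0.5361]], R = [[5.1962, 3.0792], [0.0000, 6.2864]]

c_1 = (-1, 1, -3, -4); ‖c_1‖ = 5.1962, so q_1 = (-0.1925, 0.1925, -0.5774, -0.7698).
q_1·c_2 = (-0.1925)·(-4) + 0.1925·4 + (-0.5774)·(-4) + (-0.7698)·1 = 3.0792.
u_2 = c_2 − 3.0792·q_1 = (-3.4074, 3.4074, -2.2222, 3.3704).
‖u_2‖ = 6.2864, so q_2 = (-0.5420, 0.5420, -0.3535, 0.5361).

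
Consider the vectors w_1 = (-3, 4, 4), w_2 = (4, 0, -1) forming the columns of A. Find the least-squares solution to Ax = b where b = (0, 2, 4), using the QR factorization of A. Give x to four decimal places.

x = (0.7800, 0.4989)

e_1 = w_1/‖w_1‖ = (-3, 4, 4)/6.4031 = (-0.4685, 0.6247, 0.6247).
r_{12} = e_1·w_2 = -2.4988.
u_2 = w_2 + 2.4988·e_1 = (2.8293, 1.5610, 0.5610).
‖u_2‖ = 3.2796, so e_2 = (0.8627, 0.4760, 0.1710).
Qᵀb = (3.7482, 1.6361).
Back-substitute: x_2 = 1.6361/3.2796 = 0.4989.
x_1 = (3.7482 + 2.4988·0.4989)/6.4031 = 0.7800.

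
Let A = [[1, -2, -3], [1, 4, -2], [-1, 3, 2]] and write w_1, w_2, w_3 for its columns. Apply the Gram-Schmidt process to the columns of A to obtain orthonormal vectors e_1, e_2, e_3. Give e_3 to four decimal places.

e_1 = w_1/‖w_1‖ = (1, 1, -1)/1.7321 = (0.5774, 0.5774, -0.5774).
r_{12} = e_1·w_2 = -0.5774.
u_2 = w_2 + 0.5774·e_1 = (-1.6667, 4.3333, 2.6667).
‖u_2‖ = 5.3541, so e_2 = (-0.3113, 0.8093, 0.4981).
r_{13} = e_1·w_3 = -4.0415; r_{23} = e_2·w_3 = 0.3113.
u_3 = w_3 + 4.0415·e_1 − 0.3113·e_2 = (-0.5698, 0.0814, -0.4884).
‖u_3‖ = 0.7548, so e_3 = (-0.7548, 0.1078, -0.6470).

e_3 = (-0.7548, 0.1078, -0.6470)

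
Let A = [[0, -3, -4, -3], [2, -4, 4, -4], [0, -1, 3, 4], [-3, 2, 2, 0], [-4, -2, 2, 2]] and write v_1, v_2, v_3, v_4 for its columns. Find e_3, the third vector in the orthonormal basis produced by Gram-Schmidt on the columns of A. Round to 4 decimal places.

e_3 = (-0.7035, 0.5195, 0.4066, 0.2554, 0.0682)

v_1 = (0, 2, 0, -3, -4); ‖v_1‖ = 5.3852, so e_1 = (0.0000, 0.3714, 0.0000, -0.5571, -0.7428).
e_1·v_2 = 0.0000·(-3) + 0.3714·(-4) + 0.0000·(-1) + (-0.5571)·2 + (-0.7428)·(-2) = -1.1142.
u_2 = v_2 + 1.1142·e_1 = (-3.0000, -3.5862, -1.0000, 1.3793, -2.8276).
‖u_2‖ = 5.7235, so e_2 = (-0.5242, -0.6266, -0.1747, 0.2410, -0.4940).
e_1·v_3 = 0.0000·(-4) + 0.3714·4 + 0.0000·3 + (-0.5571)·2 + (-0.7428)·2 = -1.1142; e_2·v_3 = (-0.5242)·(-4) + (-0.6266)·4 + (-0.1747)·3 + 0.2410·2 + (-0.4940)·2 = -1.4399.
u_3 = v_3 + 1.1142·e_1 + 1.4399·e_2 = (-4.7547, 3.5116, 2.7484, 1.7263, 0.4611).
‖u_3‖ = 6.7591, so e_3 = (-0.7035, 0.5195, 0.4066, 0.2554, 0.0682).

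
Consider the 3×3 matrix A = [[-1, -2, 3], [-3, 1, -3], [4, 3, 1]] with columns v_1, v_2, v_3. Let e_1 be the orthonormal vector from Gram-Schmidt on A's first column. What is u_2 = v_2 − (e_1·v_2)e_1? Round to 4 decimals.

u_2 = (-1.5769, 2.2692, 1.3077)

v_1 = (-1, -3, 4); ‖v_1‖ = 5.0990, so e_1 = (-0.1961, -0.5883, 0.7845).
e_1·v_2 = (-0.1961)·(-2) + (-0.5883)·1 + 0.7845·3 = 2.1573.
u_2 = v_2 − 2.1573·e_1 = (-1.5769, 2.2692, 1.3077).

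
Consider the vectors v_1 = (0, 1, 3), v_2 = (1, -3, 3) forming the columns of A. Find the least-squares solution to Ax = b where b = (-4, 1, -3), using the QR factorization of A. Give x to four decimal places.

v_1 = (0, 1, 3); ‖v_1‖ = 3.1623, so q_1 = (0.0000, 0.3162, 0.9487).
q_1·v_2 = 0.0000·1 + 0.3162·(-3) + 0.9487·3 = 1.8974.
u_2 = v_2 − 1.8974·q_1 = (1.0000, -3.6000, 1.2000).
‖u_2‖ = 3.9243, so q_2 = (0.2548, -0.9174, 0.3058).
Qᵀb = (-2.5298, -2.8540).
Back-substitute: x_2 = -2.8540/3.9243 = -0.7273.
x_1 = (-2.5298 − 1.8974·(-0.7273))/3.1623 = -0.3636.

x = (-0.3636, -0.7273)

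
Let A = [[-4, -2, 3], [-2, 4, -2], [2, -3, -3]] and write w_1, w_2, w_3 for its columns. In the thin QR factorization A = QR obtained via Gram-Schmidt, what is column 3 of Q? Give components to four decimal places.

w_1 = (-4, -2, 2); ‖w_1‖ = 4.8990, so e_1 = (-0.8165, -0.4082, 0.4082).
e_1·w_2 = (-0.8165)·(-2) + (-0.4082)·4 + 0.4082·(-3) = -1.2247.
u_2 = w_2 + 1.2247·e_1 = (-3.0000, 3.5000, -2.5000).
‖u_2‖ = 5.2440, so e_2 = (-0.5721, 0.6674, -0.4767).
e_1·w_3 = (-0.8165)·3 + (-0.4082)·(-2) + 0.4082·(-3) = -2.8577; e_2·w_3 = (-0.5721)·3 + 0.6674·(-2) + (-0.4767)·(-3) = -1.6209.
u_3 = w_3 + 2.8577·e_1 + 1.6209·e_2 = (-0.2606, -2.0848, -2.6061).
‖u_3‖ = 3.3475, so e_3 = (-0.0778, -0.6228, -0.7785).

e_3 = (-0.0778, -0.6228, -0.7785)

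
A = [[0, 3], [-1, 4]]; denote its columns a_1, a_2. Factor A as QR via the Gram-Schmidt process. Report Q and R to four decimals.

e_1 = a_1/‖a_1‖ = (0, -1)/1.0000 = (0.0000, -1.0000).
r_{12} = e_1·a_2 = -4.0000.
u_2 = a_2 + 4.0000·e_1 = (3.0000, 0.0000).
‖u_2‖ = 3.0000, so e_2 = (1.0000, 0.0000).

Q = [[0.0000, 1.0000], [-1.0000, 0.0000]], R = [[1.0000, -4.0000], [0.0000, 3.0000]]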